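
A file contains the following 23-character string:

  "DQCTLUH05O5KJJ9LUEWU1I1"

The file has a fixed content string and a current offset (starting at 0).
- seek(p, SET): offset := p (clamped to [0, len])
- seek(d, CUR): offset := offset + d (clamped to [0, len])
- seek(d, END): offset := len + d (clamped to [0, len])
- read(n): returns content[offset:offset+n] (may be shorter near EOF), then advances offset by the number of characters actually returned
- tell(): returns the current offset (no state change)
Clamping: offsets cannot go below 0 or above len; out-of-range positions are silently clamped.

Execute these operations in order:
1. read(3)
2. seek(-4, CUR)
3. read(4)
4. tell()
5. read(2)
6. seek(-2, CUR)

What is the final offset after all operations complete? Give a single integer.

Answer: 4

Derivation:
After 1 (read(3)): returned 'DQC', offset=3
After 2 (seek(-4, CUR)): offset=0
After 3 (read(4)): returned 'DQCT', offset=4
After 4 (tell()): offset=4
After 5 (read(2)): returned 'LU', offset=6
After 6 (seek(-2, CUR)): offset=4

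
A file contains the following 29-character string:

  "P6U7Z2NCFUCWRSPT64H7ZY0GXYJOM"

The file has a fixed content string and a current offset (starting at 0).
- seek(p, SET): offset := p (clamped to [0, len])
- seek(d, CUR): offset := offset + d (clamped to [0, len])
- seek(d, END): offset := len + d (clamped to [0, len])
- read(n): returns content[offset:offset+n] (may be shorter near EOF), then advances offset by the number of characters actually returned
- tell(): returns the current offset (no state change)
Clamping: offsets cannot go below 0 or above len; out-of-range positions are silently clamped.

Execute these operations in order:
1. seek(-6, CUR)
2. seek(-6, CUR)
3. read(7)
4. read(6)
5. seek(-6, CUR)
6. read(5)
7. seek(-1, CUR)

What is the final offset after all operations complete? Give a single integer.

After 1 (seek(-6, CUR)): offset=0
After 2 (seek(-6, CUR)): offset=0
After 3 (read(7)): returned 'P6U7Z2N', offset=7
After 4 (read(6)): returned 'CFUCWR', offset=13
After 5 (seek(-6, CUR)): offset=7
After 6 (read(5)): returned 'CFUCW', offset=12
After 7 (seek(-1, CUR)): offset=11

Answer: 11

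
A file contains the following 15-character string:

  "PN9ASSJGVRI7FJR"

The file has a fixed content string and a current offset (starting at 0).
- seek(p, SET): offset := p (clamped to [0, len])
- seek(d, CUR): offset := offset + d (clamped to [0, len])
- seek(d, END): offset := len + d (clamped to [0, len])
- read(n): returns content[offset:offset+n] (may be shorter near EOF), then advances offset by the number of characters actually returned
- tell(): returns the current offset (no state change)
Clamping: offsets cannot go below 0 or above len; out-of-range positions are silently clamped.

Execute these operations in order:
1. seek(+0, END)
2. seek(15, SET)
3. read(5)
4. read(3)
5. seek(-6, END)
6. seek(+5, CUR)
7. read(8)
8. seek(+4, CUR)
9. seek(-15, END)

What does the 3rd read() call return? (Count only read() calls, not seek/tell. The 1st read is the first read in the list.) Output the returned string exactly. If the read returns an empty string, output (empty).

After 1 (seek(+0, END)): offset=15
After 2 (seek(15, SET)): offset=15
After 3 (read(5)): returned '', offset=15
After 4 (read(3)): returned '', offset=15
After 5 (seek(-6, END)): offset=9
After 6 (seek(+5, CUR)): offset=14
After 7 (read(8)): returned 'R', offset=15
After 8 (seek(+4, CUR)): offset=15
After 9 (seek(-15, END)): offset=0

Answer: R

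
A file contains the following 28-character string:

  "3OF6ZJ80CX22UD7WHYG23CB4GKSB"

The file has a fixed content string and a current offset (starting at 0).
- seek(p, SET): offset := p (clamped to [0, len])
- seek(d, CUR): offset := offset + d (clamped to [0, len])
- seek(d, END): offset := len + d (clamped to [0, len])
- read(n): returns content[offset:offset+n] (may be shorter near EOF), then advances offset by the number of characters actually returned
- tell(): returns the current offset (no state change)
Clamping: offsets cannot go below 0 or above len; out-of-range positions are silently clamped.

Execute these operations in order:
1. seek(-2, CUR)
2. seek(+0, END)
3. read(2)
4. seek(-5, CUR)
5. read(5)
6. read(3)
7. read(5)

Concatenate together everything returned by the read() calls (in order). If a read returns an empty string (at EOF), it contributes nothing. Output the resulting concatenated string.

Answer: 4GKSB

Derivation:
After 1 (seek(-2, CUR)): offset=0
After 2 (seek(+0, END)): offset=28
After 3 (read(2)): returned '', offset=28
After 4 (seek(-5, CUR)): offset=23
After 5 (read(5)): returned '4GKSB', offset=28
After 6 (read(3)): returned '', offset=28
After 7 (read(5)): returned '', offset=28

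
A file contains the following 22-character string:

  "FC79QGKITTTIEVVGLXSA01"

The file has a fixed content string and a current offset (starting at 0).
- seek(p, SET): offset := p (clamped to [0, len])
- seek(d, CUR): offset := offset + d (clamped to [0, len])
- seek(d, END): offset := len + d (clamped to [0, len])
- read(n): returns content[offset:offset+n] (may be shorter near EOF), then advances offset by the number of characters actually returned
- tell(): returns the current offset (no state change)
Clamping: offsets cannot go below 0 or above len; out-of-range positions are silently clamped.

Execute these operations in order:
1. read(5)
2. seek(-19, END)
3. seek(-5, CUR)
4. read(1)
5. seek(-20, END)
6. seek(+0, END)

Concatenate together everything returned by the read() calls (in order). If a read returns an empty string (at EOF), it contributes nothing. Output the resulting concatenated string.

After 1 (read(5)): returned 'FC79Q', offset=5
After 2 (seek(-19, END)): offset=3
After 3 (seek(-5, CUR)): offset=0
After 4 (read(1)): returned 'F', offset=1
After 5 (seek(-20, END)): offset=2
After 6 (seek(+0, END)): offset=22

Answer: FC79QF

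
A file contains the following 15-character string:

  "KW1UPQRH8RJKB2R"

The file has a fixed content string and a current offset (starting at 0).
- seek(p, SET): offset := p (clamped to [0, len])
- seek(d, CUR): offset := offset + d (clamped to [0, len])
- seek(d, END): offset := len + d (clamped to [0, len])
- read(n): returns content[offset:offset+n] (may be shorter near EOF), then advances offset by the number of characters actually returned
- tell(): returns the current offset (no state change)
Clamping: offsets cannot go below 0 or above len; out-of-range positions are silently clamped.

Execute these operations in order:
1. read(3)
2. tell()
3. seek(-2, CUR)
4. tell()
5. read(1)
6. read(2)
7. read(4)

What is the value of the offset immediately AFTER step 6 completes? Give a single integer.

Answer: 4

Derivation:
After 1 (read(3)): returned 'KW1', offset=3
After 2 (tell()): offset=3
After 3 (seek(-2, CUR)): offset=1
After 4 (tell()): offset=1
After 5 (read(1)): returned 'W', offset=2
After 6 (read(2)): returned '1U', offset=4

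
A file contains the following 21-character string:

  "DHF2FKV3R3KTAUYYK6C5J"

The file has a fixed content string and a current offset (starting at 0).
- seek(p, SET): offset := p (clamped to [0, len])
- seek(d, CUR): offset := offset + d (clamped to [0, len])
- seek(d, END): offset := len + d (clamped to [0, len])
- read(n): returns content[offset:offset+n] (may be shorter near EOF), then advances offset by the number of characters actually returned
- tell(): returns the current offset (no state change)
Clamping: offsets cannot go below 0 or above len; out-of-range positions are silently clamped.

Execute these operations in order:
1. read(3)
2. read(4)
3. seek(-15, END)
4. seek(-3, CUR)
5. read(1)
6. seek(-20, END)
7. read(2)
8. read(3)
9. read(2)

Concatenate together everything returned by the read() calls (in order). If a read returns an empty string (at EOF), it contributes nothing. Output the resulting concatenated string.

After 1 (read(3)): returned 'DHF', offset=3
After 2 (read(4)): returned '2FKV', offset=7
After 3 (seek(-15, END)): offset=6
After 4 (seek(-3, CUR)): offset=3
After 5 (read(1)): returned '2', offset=4
After 6 (seek(-20, END)): offset=1
After 7 (read(2)): returned 'HF', offset=3
After 8 (read(3)): returned '2FK', offset=6
After 9 (read(2)): returned 'V3', offset=8

Answer: DHF2FKV2HF2FKV3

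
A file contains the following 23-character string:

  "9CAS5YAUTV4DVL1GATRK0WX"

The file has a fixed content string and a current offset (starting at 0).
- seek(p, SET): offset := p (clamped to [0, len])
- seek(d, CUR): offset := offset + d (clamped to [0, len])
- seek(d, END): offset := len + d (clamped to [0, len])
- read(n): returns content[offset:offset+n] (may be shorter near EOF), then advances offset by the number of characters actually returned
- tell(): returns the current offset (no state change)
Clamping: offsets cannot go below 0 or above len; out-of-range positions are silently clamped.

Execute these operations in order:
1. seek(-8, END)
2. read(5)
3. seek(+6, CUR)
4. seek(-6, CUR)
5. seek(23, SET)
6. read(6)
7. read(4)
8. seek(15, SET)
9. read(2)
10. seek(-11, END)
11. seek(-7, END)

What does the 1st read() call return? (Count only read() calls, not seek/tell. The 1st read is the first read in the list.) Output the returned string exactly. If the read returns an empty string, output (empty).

Answer: GATRK

Derivation:
After 1 (seek(-8, END)): offset=15
After 2 (read(5)): returned 'GATRK', offset=20
After 3 (seek(+6, CUR)): offset=23
After 4 (seek(-6, CUR)): offset=17
After 5 (seek(23, SET)): offset=23
After 6 (read(6)): returned '', offset=23
After 7 (read(4)): returned '', offset=23
After 8 (seek(15, SET)): offset=15
After 9 (read(2)): returned 'GA', offset=17
After 10 (seek(-11, END)): offset=12
After 11 (seek(-7, END)): offset=16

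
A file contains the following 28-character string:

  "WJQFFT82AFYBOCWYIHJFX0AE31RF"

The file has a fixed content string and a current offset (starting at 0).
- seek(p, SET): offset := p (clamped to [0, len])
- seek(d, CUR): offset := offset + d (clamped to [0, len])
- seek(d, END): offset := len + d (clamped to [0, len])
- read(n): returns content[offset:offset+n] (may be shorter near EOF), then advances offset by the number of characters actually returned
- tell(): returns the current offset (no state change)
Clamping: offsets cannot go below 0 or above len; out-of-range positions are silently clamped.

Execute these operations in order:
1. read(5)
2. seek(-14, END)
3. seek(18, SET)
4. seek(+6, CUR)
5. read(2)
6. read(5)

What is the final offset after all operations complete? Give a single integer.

Answer: 28

Derivation:
After 1 (read(5)): returned 'WJQFF', offset=5
After 2 (seek(-14, END)): offset=14
After 3 (seek(18, SET)): offset=18
After 4 (seek(+6, CUR)): offset=24
After 5 (read(2)): returned '31', offset=26
After 6 (read(5)): returned 'RF', offset=28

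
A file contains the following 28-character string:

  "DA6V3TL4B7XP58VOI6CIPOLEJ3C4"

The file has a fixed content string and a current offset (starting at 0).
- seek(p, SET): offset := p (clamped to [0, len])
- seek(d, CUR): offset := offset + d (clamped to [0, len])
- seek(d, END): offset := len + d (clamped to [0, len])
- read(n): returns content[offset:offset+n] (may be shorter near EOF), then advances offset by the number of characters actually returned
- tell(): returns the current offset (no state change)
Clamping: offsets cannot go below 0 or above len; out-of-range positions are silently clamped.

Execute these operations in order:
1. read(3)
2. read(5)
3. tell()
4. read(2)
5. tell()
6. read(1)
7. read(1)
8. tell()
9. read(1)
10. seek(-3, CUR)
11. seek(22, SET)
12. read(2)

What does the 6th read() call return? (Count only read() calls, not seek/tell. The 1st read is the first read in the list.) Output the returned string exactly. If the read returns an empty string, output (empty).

Answer: 5

Derivation:
After 1 (read(3)): returned 'DA6', offset=3
After 2 (read(5)): returned 'V3TL4', offset=8
After 3 (tell()): offset=8
After 4 (read(2)): returned 'B7', offset=10
After 5 (tell()): offset=10
After 6 (read(1)): returned 'X', offset=11
After 7 (read(1)): returned 'P', offset=12
After 8 (tell()): offset=12
After 9 (read(1)): returned '5', offset=13
After 10 (seek(-3, CUR)): offset=10
After 11 (seek(22, SET)): offset=22
After 12 (read(2)): returned 'LE', offset=24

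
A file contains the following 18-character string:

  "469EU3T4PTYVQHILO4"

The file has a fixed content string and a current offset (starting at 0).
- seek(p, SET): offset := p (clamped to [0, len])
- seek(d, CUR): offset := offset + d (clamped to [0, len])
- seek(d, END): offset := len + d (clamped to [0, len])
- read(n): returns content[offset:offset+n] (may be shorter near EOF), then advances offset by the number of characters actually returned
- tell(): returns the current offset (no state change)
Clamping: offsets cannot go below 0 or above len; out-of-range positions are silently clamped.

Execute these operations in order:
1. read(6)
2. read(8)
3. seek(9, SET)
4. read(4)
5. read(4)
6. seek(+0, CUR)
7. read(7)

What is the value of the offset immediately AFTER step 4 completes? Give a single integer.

After 1 (read(6)): returned '469EU3', offset=6
After 2 (read(8)): returned 'T4PTYVQH', offset=14
After 3 (seek(9, SET)): offset=9
After 4 (read(4)): returned 'TYVQ', offset=13

Answer: 13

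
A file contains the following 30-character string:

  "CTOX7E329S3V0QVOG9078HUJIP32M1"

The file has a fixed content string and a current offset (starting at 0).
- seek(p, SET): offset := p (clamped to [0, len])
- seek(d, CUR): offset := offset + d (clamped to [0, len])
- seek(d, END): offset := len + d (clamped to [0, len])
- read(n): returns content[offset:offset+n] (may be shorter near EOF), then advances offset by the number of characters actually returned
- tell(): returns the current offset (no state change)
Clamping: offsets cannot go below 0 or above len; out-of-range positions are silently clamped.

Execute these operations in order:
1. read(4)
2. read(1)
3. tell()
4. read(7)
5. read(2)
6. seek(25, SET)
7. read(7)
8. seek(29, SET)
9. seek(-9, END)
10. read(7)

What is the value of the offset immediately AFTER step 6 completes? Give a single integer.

Answer: 25

Derivation:
After 1 (read(4)): returned 'CTOX', offset=4
After 2 (read(1)): returned '7', offset=5
After 3 (tell()): offset=5
After 4 (read(7)): returned 'E329S3V', offset=12
After 5 (read(2)): returned '0Q', offset=14
After 6 (seek(25, SET)): offset=25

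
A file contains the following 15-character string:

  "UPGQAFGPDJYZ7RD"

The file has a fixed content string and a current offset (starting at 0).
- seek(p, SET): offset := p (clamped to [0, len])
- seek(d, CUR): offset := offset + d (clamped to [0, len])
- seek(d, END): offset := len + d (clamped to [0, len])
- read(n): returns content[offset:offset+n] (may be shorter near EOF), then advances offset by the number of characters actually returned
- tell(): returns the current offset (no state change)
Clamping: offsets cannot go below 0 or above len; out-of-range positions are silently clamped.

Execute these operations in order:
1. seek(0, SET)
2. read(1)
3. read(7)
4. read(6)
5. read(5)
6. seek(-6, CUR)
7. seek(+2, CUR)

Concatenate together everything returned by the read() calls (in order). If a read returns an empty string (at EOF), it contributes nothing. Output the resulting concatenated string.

Answer: UPGQAFGPDJYZ7RD

Derivation:
After 1 (seek(0, SET)): offset=0
After 2 (read(1)): returned 'U', offset=1
After 3 (read(7)): returned 'PGQAFGP', offset=8
After 4 (read(6)): returned 'DJYZ7R', offset=14
After 5 (read(5)): returned 'D', offset=15
After 6 (seek(-6, CUR)): offset=9
After 7 (seek(+2, CUR)): offset=11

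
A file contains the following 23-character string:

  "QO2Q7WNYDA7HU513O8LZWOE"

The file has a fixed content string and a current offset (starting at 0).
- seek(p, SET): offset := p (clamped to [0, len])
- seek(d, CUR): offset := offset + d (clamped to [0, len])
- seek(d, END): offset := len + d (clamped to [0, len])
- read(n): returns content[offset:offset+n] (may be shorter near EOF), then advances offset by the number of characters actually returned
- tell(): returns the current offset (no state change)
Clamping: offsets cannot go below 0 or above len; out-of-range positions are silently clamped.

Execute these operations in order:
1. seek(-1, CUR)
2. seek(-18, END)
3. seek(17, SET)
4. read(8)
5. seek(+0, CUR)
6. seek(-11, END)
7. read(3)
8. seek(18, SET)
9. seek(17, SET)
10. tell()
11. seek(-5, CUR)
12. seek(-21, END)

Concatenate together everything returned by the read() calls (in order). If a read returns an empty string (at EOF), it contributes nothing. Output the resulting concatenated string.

After 1 (seek(-1, CUR)): offset=0
After 2 (seek(-18, END)): offset=5
After 3 (seek(17, SET)): offset=17
After 4 (read(8)): returned '8LZWOE', offset=23
After 5 (seek(+0, CUR)): offset=23
After 6 (seek(-11, END)): offset=12
After 7 (read(3)): returned 'U51', offset=15
After 8 (seek(18, SET)): offset=18
After 9 (seek(17, SET)): offset=17
After 10 (tell()): offset=17
After 11 (seek(-5, CUR)): offset=12
After 12 (seek(-21, END)): offset=2

Answer: 8LZWOEU51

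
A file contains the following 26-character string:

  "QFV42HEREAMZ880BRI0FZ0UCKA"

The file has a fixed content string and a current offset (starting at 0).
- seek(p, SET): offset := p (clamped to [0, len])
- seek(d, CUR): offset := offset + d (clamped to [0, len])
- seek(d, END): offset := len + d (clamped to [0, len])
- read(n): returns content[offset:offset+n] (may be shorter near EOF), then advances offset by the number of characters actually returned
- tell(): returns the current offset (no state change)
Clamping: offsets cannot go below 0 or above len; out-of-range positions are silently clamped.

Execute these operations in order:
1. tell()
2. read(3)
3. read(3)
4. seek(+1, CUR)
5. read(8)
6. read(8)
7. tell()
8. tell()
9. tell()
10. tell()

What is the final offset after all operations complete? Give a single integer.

After 1 (tell()): offset=0
After 2 (read(3)): returned 'QFV', offset=3
After 3 (read(3)): returned '42H', offset=6
After 4 (seek(+1, CUR)): offset=7
After 5 (read(8)): returned 'REAMZ880', offset=15
After 6 (read(8)): returned 'BRI0FZ0U', offset=23
After 7 (tell()): offset=23
After 8 (tell()): offset=23
After 9 (tell()): offset=23
After 10 (tell()): offset=23

Answer: 23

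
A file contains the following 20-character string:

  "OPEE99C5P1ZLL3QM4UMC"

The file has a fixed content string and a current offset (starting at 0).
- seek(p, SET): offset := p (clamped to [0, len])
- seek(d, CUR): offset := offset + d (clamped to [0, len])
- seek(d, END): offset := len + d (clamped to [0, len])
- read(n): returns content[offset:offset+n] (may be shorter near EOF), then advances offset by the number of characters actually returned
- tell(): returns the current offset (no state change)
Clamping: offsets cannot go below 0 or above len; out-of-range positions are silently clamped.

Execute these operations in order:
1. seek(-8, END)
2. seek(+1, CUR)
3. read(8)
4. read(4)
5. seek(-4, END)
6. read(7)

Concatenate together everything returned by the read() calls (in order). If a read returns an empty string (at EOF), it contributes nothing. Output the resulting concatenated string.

After 1 (seek(-8, END)): offset=12
After 2 (seek(+1, CUR)): offset=13
After 3 (read(8)): returned '3QM4UMC', offset=20
After 4 (read(4)): returned '', offset=20
After 5 (seek(-4, END)): offset=16
After 6 (read(7)): returned '4UMC', offset=20

Answer: 3QM4UMC4UMC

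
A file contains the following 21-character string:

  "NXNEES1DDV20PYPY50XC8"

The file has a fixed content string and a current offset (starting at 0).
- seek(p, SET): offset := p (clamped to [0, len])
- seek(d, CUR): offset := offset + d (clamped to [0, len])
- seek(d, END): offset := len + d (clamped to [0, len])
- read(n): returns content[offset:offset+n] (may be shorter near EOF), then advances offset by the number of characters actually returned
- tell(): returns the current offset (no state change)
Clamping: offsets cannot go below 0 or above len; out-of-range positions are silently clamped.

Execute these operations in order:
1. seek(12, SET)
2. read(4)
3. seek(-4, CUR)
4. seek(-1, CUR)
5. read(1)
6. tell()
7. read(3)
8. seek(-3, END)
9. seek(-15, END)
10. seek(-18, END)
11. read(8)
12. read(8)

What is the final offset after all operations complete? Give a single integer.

Answer: 19

Derivation:
After 1 (seek(12, SET)): offset=12
After 2 (read(4)): returned 'PYPY', offset=16
After 3 (seek(-4, CUR)): offset=12
After 4 (seek(-1, CUR)): offset=11
After 5 (read(1)): returned '0', offset=12
After 6 (tell()): offset=12
After 7 (read(3)): returned 'PYP', offset=15
After 8 (seek(-3, END)): offset=18
After 9 (seek(-15, END)): offset=6
After 10 (seek(-18, END)): offset=3
After 11 (read(8)): returned 'EES1DDV2', offset=11
After 12 (read(8)): returned '0PYPY50X', offset=19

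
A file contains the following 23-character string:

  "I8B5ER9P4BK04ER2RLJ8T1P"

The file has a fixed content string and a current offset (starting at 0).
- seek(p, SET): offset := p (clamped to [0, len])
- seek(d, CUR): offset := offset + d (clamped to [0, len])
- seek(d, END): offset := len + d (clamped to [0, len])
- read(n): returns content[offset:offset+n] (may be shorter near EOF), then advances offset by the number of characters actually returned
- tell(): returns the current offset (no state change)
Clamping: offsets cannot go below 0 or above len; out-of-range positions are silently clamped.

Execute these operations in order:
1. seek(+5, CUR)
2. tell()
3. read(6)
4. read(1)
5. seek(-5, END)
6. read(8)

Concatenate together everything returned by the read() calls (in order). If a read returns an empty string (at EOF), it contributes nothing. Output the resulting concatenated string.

After 1 (seek(+5, CUR)): offset=5
After 2 (tell()): offset=5
After 3 (read(6)): returned 'R9P4BK', offset=11
After 4 (read(1)): returned '0', offset=12
After 5 (seek(-5, END)): offset=18
After 6 (read(8)): returned 'J8T1P', offset=23

Answer: R9P4BK0J8T1P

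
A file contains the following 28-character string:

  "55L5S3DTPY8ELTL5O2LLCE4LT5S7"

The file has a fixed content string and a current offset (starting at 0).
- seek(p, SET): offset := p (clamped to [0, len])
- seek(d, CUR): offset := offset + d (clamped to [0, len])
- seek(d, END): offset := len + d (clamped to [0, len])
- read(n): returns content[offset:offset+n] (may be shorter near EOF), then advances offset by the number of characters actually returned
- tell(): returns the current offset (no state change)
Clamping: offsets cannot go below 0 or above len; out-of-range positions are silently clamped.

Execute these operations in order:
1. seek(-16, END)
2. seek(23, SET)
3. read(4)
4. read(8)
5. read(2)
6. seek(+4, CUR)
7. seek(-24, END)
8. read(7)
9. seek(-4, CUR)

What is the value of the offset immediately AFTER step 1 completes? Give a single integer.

After 1 (seek(-16, END)): offset=12

Answer: 12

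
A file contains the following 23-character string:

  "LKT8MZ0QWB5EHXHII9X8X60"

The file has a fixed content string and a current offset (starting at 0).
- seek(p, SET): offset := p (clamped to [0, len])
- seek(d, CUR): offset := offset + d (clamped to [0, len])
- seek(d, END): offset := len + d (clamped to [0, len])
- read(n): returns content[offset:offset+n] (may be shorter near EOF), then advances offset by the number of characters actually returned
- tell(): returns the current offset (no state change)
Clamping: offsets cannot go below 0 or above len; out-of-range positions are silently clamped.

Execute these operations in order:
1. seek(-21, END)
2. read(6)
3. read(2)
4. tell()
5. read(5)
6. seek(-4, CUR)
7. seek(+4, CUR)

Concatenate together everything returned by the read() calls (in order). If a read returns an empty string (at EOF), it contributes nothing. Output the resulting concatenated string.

After 1 (seek(-21, END)): offset=2
After 2 (read(6)): returned 'T8MZ0Q', offset=8
After 3 (read(2)): returned 'WB', offset=10
After 4 (tell()): offset=10
After 5 (read(5)): returned '5EHXH', offset=15
After 6 (seek(-4, CUR)): offset=11
After 7 (seek(+4, CUR)): offset=15

Answer: T8MZ0QWB5EHXH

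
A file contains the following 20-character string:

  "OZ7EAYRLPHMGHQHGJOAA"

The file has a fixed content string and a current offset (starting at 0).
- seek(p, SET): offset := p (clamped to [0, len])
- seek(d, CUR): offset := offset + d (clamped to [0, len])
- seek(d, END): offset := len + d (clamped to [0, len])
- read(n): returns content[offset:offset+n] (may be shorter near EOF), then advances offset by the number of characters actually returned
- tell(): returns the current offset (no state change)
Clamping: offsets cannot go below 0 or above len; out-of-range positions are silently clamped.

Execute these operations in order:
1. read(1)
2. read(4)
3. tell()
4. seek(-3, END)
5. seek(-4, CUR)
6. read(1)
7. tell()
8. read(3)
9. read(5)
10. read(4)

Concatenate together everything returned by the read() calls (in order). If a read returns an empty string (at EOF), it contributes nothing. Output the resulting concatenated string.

Answer: OZ7EAQHGJOAA

Derivation:
After 1 (read(1)): returned 'O', offset=1
After 2 (read(4)): returned 'Z7EA', offset=5
After 3 (tell()): offset=5
After 4 (seek(-3, END)): offset=17
After 5 (seek(-4, CUR)): offset=13
After 6 (read(1)): returned 'Q', offset=14
After 7 (tell()): offset=14
After 8 (read(3)): returned 'HGJ', offset=17
After 9 (read(5)): returned 'OAA', offset=20
After 10 (read(4)): returned '', offset=20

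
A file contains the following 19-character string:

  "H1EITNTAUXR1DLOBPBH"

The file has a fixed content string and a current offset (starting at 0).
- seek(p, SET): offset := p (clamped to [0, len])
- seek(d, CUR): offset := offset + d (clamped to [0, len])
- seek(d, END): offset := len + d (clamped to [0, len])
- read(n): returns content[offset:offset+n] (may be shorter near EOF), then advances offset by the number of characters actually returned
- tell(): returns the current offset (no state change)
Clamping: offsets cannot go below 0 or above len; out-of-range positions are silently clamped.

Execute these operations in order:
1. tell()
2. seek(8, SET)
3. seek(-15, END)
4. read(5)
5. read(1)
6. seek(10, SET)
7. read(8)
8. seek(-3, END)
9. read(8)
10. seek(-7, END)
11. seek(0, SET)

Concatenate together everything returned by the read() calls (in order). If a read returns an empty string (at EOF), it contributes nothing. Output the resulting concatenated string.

After 1 (tell()): offset=0
After 2 (seek(8, SET)): offset=8
After 3 (seek(-15, END)): offset=4
After 4 (read(5)): returned 'TNTAU', offset=9
After 5 (read(1)): returned 'X', offset=10
After 6 (seek(10, SET)): offset=10
After 7 (read(8)): returned 'R1DLOBPB', offset=18
After 8 (seek(-3, END)): offset=16
After 9 (read(8)): returned 'PBH', offset=19
After 10 (seek(-7, END)): offset=12
After 11 (seek(0, SET)): offset=0

Answer: TNTAUXR1DLOBPBPBH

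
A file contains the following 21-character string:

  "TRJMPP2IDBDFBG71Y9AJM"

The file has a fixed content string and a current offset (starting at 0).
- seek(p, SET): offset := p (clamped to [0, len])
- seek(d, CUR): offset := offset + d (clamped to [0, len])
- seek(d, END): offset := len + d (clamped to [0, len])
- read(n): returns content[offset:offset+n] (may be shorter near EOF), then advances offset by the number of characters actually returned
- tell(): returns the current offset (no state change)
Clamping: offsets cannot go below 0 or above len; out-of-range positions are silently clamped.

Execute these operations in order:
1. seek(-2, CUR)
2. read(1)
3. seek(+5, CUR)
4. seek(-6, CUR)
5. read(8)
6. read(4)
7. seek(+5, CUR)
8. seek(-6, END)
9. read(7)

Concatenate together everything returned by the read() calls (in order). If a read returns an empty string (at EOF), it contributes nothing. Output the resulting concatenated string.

Answer: TTRJMPP2IDBDF1Y9AJM

Derivation:
After 1 (seek(-2, CUR)): offset=0
After 2 (read(1)): returned 'T', offset=1
After 3 (seek(+5, CUR)): offset=6
After 4 (seek(-6, CUR)): offset=0
After 5 (read(8)): returned 'TRJMPP2I', offset=8
After 6 (read(4)): returned 'DBDF', offset=12
After 7 (seek(+5, CUR)): offset=17
After 8 (seek(-6, END)): offset=15
After 9 (read(7)): returned '1Y9AJM', offset=21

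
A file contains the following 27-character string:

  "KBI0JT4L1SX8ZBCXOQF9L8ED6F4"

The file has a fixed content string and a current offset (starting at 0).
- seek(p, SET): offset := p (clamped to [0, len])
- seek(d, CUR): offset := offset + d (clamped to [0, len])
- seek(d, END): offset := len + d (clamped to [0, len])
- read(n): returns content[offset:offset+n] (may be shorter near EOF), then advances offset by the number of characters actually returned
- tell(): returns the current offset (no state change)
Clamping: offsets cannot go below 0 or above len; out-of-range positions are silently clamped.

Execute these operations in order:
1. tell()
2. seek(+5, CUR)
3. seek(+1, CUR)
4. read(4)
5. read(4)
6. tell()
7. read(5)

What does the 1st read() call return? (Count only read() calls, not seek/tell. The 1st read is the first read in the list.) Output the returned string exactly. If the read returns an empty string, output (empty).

Answer: 4L1S

Derivation:
After 1 (tell()): offset=0
After 2 (seek(+5, CUR)): offset=5
After 3 (seek(+1, CUR)): offset=6
After 4 (read(4)): returned '4L1S', offset=10
After 5 (read(4)): returned 'X8ZB', offset=14
After 6 (tell()): offset=14
After 7 (read(5)): returned 'CXOQF', offset=19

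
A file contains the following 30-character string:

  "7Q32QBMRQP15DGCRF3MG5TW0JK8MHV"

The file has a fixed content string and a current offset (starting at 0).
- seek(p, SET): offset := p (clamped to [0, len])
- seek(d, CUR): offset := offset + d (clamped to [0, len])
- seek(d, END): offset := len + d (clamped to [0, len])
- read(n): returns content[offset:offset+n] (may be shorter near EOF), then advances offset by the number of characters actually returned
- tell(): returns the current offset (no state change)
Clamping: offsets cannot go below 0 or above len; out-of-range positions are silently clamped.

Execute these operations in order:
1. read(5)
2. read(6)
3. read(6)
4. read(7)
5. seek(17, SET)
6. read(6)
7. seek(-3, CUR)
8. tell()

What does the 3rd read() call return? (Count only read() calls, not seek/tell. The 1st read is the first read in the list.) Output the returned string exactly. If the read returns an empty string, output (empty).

Answer: 5DGCRF

Derivation:
After 1 (read(5)): returned '7Q32Q', offset=5
After 2 (read(6)): returned 'BMRQP1', offset=11
After 3 (read(6)): returned '5DGCRF', offset=17
After 4 (read(7)): returned '3MG5TW0', offset=24
After 5 (seek(17, SET)): offset=17
After 6 (read(6)): returned '3MG5TW', offset=23
After 7 (seek(-3, CUR)): offset=20
After 8 (tell()): offset=20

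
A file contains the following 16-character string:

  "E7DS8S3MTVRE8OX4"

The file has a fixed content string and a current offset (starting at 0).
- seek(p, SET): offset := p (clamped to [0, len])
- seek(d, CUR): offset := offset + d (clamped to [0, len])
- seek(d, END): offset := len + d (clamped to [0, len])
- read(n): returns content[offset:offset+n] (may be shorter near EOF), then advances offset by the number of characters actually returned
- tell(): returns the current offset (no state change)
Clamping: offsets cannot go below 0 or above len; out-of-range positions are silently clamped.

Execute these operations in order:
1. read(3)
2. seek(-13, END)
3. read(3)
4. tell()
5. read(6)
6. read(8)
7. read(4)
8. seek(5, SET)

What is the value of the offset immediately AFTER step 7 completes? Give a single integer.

After 1 (read(3)): returned 'E7D', offset=3
After 2 (seek(-13, END)): offset=3
After 3 (read(3)): returned 'S8S', offset=6
After 4 (tell()): offset=6
After 5 (read(6)): returned '3MTVRE', offset=12
After 6 (read(8)): returned '8OX4', offset=16
After 7 (read(4)): returned '', offset=16

Answer: 16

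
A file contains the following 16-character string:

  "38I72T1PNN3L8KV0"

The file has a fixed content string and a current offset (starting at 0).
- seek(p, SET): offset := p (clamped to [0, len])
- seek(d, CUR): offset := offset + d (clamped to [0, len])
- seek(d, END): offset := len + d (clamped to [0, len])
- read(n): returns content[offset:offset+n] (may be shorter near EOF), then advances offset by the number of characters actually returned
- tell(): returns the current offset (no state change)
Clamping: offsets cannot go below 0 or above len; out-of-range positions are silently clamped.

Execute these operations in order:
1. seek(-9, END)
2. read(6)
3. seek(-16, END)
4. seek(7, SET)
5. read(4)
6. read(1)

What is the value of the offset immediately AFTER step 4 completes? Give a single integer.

Answer: 7

Derivation:
After 1 (seek(-9, END)): offset=7
After 2 (read(6)): returned 'PNN3L8', offset=13
After 3 (seek(-16, END)): offset=0
After 4 (seek(7, SET)): offset=7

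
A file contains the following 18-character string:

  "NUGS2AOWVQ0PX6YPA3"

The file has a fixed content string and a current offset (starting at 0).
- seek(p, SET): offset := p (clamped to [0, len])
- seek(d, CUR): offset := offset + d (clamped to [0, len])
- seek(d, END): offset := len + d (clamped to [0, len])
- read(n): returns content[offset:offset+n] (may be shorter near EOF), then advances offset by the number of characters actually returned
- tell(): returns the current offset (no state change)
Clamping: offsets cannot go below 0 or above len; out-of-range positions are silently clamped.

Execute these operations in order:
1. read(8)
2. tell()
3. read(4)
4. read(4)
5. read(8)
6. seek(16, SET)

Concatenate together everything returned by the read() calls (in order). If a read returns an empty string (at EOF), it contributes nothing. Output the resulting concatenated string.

Answer: NUGS2AOWVQ0PX6YPA3

Derivation:
After 1 (read(8)): returned 'NUGS2AOW', offset=8
After 2 (tell()): offset=8
After 3 (read(4)): returned 'VQ0P', offset=12
After 4 (read(4)): returned 'X6YP', offset=16
After 5 (read(8)): returned 'A3', offset=18
After 6 (seek(16, SET)): offset=16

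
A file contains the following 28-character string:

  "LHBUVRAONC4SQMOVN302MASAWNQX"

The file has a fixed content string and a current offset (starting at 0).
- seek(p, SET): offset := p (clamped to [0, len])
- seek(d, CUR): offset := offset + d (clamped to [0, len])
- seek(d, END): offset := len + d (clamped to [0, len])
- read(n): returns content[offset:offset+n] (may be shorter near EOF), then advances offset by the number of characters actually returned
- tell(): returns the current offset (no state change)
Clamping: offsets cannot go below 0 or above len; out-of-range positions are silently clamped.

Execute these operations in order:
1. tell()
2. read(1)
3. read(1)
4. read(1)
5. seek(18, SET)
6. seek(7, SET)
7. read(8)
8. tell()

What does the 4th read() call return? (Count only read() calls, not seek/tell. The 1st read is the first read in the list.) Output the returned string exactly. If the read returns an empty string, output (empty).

Answer: ONC4SQMO

Derivation:
After 1 (tell()): offset=0
After 2 (read(1)): returned 'L', offset=1
After 3 (read(1)): returned 'H', offset=2
After 4 (read(1)): returned 'B', offset=3
After 5 (seek(18, SET)): offset=18
After 6 (seek(7, SET)): offset=7
After 7 (read(8)): returned 'ONC4SQMO', offset=15
After 8 (tell()): offset=15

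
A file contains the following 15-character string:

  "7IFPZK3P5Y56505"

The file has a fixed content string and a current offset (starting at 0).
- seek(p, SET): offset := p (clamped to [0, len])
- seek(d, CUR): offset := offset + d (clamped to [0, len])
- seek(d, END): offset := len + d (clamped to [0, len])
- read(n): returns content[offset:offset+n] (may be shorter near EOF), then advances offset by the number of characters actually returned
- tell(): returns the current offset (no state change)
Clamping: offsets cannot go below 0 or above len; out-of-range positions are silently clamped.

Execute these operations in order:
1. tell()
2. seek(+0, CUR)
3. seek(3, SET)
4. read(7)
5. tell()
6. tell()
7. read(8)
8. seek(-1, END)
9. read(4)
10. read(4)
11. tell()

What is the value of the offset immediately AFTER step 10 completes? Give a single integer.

After 1 (tell()): offset=0
After 2 (seek(+0, CUR)): offset=0
After 3 (seek(3, SET)): offset=3
After 4 (read(7)): returned 'PZK3P5Y', offset=10
After 5 (tell()): offset=10
After 6 (tell()): offset=10
After 7 (read(8)): returned '56505', offset=15
After 8 (seek(-1, END)): offset=14
After 9 (read(4)): returned '5', offset=15
After 10 (read(4)): returned '', offset=15

Answer: 15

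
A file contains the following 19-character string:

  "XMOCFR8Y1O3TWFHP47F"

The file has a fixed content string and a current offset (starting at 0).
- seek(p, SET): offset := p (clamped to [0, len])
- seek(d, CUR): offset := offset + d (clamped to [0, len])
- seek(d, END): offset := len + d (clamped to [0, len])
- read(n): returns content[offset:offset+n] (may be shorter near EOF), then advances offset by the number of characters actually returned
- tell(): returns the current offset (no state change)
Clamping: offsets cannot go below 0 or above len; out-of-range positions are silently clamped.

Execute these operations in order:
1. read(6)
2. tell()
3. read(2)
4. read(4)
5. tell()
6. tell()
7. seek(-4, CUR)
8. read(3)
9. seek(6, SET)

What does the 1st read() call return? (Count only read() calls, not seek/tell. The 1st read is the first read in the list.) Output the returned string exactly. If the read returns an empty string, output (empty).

After 1 (read(6)): returned 'XMOCFR', offset=6
After 2 (tell()): offset=6
After 3 (read(2)): returned '8Y', offset=8
After 4 (read(4)): returned '1O3T', offset=12
After 5 (tell()): offset=12
After 6 (tell()): offset=12
After 7 (seek(-4, CUR)): offset=8
After 8 (read(3)): returned '1O3', offset=11
After 9 (seek(6, SET)): offset=6

Answer: XMOCFR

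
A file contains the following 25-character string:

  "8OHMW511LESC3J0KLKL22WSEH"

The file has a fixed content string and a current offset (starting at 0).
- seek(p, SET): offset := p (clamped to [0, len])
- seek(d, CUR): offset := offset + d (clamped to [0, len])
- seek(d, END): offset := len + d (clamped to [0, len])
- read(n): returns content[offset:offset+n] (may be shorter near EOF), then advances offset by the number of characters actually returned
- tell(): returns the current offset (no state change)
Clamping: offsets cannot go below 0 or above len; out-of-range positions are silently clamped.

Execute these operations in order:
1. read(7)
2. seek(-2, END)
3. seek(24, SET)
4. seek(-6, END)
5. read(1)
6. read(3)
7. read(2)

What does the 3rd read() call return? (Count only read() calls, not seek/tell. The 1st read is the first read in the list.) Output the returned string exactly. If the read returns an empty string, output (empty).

Answer: 2WS

Derivation:
After 1 (read(7)): returned '8OHMW51', offset=7
After 2 (seek(-2, END)): offset=23
After 3 (seek(24, SET)): offset=24
After 4 (seek(-6, END)): offset=19
After 5 (read(1)): returned '2', offset=20
After 6 (read(3)): returned '2WS', offset=23
After 7 (read(2)): returned 'EH', offset=25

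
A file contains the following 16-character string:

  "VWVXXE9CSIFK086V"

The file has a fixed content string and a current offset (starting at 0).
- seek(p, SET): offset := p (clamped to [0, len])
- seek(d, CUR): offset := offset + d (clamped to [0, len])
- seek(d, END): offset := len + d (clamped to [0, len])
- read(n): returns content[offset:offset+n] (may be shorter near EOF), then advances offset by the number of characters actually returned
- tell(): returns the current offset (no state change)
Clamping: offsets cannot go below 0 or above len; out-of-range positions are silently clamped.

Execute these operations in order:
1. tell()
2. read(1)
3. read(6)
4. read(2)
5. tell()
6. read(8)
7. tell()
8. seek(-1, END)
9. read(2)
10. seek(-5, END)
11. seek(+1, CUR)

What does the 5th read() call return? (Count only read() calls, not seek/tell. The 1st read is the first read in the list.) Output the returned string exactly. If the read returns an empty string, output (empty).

After 1 (tell()): offset=0
After 2 (read(1)): returned 'V', offset=1
After 3 (read(6)): returned 'WVXXE9', offset=7
After 4 (read(2)): returned 'CS', offset=9
After 5 (tell()): offset=9
After 6 (read(8)): returned 'IFK086V', offset=16
After 7 (tell()): offset=16
After 8 (seek(-1, END)): offset=15
After 9 (read(2)): returned 'V', offset=16
After 10 (seek(-5, END)): offset=11
After 11 (seek(+1, CUR)): offset=12

Answer: V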